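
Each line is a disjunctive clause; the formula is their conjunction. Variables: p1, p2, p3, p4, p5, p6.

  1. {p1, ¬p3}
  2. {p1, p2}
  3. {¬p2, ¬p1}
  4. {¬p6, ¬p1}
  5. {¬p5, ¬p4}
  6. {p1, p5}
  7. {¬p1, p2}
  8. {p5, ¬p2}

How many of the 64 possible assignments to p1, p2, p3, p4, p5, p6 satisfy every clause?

2

Satisfying assignments:
  p1=F p2=T p3=F p4=F p5=T p6=F
  p1=F p2=T p3=F p4=F p5=T p6=T
Count: 2.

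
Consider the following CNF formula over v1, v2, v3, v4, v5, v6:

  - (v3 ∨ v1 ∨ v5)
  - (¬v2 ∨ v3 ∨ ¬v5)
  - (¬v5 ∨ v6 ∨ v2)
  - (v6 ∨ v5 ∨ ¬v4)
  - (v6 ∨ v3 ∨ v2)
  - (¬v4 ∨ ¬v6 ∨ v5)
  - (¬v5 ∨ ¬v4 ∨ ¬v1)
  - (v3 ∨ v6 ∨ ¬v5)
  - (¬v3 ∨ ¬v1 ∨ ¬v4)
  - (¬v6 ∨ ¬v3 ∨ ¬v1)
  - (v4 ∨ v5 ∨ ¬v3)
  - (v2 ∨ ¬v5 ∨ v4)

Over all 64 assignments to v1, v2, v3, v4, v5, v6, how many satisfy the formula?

Split on v5, then v3.
  v5=1, v3=1: 6 of the 16 assignments to (v1,v2,v4,v6) work.
  v5=1, v3=0: remaining (v1,v2,v4,v6) ∈ {(0,0,1,1)} — 1.
  v5=0, v3=1: a clause becomes empty — 0.
  v5=0, v3=0: remaining (v1,v2,v4,v6) ∈ {(1,0,0,1); (1,1,0,0); (1,1,0,1)} — 3.
Total: 6 + 1 + 0 + 3 = 10.

10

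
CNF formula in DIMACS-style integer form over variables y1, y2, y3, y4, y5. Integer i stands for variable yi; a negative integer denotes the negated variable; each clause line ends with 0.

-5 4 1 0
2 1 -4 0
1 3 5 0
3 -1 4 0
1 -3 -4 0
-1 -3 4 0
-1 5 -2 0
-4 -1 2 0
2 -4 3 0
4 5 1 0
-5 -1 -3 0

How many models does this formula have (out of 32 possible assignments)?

2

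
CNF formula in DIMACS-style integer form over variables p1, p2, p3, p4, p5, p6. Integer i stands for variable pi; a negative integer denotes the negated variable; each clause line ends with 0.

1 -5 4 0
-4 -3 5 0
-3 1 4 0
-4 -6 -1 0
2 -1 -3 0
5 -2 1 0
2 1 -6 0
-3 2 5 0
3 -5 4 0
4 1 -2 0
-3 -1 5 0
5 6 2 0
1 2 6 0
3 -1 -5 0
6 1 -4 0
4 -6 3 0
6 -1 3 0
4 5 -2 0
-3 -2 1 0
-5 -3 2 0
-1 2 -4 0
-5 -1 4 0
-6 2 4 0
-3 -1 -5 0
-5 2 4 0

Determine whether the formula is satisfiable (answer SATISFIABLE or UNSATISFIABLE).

Set p1 = False and propagate.
Set p2 = True and propagate.
  then p5 is forced to True.
  then p4 is forced to True.
  then p6 is forced to True.
  then p3 is forced to False.
So p1=False  p2=True  p3=False  p4=True  p5=True  p6=True is a satisfying assignment.

SATISFIABLE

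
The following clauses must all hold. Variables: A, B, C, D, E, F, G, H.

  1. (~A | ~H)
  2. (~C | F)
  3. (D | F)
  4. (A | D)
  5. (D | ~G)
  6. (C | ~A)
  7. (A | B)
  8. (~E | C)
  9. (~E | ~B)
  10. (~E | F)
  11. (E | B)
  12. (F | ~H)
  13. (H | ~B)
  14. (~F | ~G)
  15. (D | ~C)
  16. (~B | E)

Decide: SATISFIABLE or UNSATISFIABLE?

Pure literal: D appears only positively; assign D = True.
G occurs only negated in the remaining clauses — set G = False.
Set A = True and propagate.
  then H is forced to False.
  then C is forced to True.
  then F is forced to True.
  then B is forced to False.
  then E is forced to True.
So A = T  B = F  C = T  D = T  E = T  F = T  G = F  H = F is a satisfying assignment.

SATISFIABLE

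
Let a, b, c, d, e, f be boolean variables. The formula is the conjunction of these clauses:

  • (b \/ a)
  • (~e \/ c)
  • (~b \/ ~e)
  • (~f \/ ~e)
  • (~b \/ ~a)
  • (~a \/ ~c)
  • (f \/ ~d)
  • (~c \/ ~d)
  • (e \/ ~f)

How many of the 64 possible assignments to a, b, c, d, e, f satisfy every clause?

3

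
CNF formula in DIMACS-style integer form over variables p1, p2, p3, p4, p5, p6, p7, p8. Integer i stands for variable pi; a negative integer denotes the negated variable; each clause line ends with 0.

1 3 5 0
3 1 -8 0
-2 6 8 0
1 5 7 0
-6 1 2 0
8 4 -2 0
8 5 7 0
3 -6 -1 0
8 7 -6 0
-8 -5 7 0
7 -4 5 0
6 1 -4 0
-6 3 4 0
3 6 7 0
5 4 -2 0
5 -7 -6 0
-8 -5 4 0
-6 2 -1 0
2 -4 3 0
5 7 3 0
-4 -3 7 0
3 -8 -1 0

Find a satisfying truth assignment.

Try p1 = True.
Set p2 = False and propagate.
  then p6 is forced to False.
Branch on p3: take p3 = True.
The remaining clauses are satisfied by p4 = True, p5 = True, p7 = True, p8 = True.

p1=True  p2=False  p3=True  p4=True  p5=True  p6=False  p7=True  p8=True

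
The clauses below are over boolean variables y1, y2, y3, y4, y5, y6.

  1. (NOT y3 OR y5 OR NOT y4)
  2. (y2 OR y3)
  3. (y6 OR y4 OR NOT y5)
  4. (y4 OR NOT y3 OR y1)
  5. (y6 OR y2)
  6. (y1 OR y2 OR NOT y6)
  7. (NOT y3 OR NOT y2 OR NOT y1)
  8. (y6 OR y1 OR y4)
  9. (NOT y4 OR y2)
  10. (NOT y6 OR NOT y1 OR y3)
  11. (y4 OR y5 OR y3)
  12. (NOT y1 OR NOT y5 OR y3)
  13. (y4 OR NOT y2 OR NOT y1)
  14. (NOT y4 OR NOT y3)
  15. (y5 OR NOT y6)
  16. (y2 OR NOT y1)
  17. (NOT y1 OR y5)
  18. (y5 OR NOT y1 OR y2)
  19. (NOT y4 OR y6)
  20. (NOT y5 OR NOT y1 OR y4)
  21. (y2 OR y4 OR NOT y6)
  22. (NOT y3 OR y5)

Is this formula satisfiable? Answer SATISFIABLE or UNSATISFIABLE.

Try y1 = False.
The remaining clauses are satisfied by y2 = True, y3 = False, y4 = True, y5 = True, y6 = True.
So y1 = F, y2 = T, y3 = F, y4 = T, y5 = T, y6 = T is a satisfying assignment.

SATISFIABLE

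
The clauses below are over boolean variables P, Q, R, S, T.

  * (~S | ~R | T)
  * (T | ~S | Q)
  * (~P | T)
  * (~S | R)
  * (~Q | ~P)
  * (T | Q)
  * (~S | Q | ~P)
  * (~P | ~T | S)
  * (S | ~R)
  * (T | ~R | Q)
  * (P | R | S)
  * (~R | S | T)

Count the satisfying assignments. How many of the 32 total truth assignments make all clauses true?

The models are:
  P=F Q=F R=T S=T T=T
  P=F Q=T R=T S=T T=T
Count: 2.

2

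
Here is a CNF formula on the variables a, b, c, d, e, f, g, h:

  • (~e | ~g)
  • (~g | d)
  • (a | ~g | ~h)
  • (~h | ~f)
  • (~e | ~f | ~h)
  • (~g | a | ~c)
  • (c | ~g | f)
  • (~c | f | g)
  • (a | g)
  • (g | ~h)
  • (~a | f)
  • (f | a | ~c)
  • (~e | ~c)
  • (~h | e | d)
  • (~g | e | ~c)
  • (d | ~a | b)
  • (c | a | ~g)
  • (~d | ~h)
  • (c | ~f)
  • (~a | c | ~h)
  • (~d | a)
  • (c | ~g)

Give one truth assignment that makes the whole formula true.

a=1, b=1, c=1, d=0, e=0, f=1, g=0, h=0

b occurs only positively in the remaining clauses — set b = True.
Pure literal: h appears only negated; assign h = False.
Set a = True and propagate.
  then f is forced to True.
  then c is forced to True.
  then e is forced to False.
  then g is forced to False.
d is now unconstrained; take d = False.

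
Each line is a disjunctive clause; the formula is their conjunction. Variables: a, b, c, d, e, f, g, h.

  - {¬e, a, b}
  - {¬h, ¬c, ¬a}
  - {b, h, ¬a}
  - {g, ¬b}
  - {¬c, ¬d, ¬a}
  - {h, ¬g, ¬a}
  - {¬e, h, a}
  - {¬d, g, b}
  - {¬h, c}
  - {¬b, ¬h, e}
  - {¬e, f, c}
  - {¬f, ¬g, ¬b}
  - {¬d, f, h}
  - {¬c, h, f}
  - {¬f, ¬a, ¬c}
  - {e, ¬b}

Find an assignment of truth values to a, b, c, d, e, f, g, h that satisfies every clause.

a=F, b=F, c=F, d=F, e=F, f=F, g=T, h=F

Check each clause:
  1. {a, b, ¬e} — ¬e is true.
  2. {¬h, ¬a, ¬c} — ¬h is true.
  3. {b, h, ¬a} — ¬a is true.
  4. {¬b, g} — ¬b is true.
  5. {¬a, ¬c, ¬d} — ¬d is true.
  6. {h, ¬g, ¬a} — ¬a is true.
  7. {h, ¬e, a} — ¬e is true.
  8. {b, ¬d, g} — ¬d is true.
  9. {¬h, c} — ¬h is true.
  10. {e, ¬b, ¬h} — ¬h is true.
  11. {¬e, f, c} — ¬e is true.
  12. {¬f, ¬b, ¬g} — ¬f is true.
  13. {f, ¬d, h} — ¬d is true.
  14. {¬c, f, h} — ¬c is true.
  15. {¬f, ¬a, ¬c} — ¬f is true.
  16. {¬b, e} — ¬b is true.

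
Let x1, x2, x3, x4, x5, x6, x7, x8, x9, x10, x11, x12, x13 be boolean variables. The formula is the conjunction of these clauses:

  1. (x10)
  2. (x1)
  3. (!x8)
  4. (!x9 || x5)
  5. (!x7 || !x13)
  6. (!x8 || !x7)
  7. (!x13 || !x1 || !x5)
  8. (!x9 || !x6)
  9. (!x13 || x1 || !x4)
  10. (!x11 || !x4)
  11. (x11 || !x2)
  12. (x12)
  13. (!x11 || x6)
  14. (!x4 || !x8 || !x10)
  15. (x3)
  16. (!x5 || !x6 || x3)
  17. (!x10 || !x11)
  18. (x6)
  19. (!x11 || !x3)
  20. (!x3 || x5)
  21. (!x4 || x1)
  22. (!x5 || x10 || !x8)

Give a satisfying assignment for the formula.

x1 = True  x2 = False  x3 = True  x4 = True  x5 = True  x6 = True  x7 = False  x8 = False  x9 = False  x10 = True  x11 = False  x12 = True  x13 = False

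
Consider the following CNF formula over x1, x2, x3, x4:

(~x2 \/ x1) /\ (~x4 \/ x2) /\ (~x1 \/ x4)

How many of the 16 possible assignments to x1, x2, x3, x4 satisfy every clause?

The models are:
  x1=0 x2=0 x3=0 x4=0
  x1=0 x2=0 x3=1 x4=0
  x1=1 x2=1 x3=0 x4=1
  x1=1 x2=1 x3=1 x4=1
That's 4 in total.

4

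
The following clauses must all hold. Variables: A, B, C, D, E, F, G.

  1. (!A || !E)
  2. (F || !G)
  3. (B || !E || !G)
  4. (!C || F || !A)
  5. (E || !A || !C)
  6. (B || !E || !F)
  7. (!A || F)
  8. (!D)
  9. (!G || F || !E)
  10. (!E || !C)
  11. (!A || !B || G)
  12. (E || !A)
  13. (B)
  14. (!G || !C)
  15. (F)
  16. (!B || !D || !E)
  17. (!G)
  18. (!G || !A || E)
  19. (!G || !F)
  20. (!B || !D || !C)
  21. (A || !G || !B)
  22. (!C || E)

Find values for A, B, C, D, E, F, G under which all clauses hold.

The clause (!D) is unit: D must be False.
(B) is a unit clause, so B = True.
Unit propagation: (F) forces F = True.
The clause (!G) is unit: G must be False.
(!A) is a unit clause, so A = False.
Pure literal: C appears only negated; assign C = False.
E is now unconstrained; take E = True.

A=False, B=True, C=False, D=False, E=True, F=True, G=False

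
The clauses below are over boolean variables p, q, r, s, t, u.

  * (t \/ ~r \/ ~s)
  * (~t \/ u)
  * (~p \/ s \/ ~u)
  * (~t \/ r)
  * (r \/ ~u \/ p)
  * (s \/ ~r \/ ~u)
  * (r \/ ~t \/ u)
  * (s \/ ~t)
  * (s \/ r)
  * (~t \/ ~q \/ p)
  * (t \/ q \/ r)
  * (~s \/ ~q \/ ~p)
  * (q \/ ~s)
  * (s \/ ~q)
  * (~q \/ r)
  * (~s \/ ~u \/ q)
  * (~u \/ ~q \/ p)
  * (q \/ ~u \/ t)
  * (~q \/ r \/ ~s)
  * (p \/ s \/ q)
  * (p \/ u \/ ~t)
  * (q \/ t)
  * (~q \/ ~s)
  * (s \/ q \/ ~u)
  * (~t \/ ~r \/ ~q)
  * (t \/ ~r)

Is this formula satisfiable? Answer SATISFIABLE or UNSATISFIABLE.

q = True:
  propagation gives s=True; an empty clause results — contradiction.
q = False:
  propagation gives s=False, t=False; an empty clause results — contradiction.
Every branch closes, so no satisfying assignment exists.

UNSATISFIABLE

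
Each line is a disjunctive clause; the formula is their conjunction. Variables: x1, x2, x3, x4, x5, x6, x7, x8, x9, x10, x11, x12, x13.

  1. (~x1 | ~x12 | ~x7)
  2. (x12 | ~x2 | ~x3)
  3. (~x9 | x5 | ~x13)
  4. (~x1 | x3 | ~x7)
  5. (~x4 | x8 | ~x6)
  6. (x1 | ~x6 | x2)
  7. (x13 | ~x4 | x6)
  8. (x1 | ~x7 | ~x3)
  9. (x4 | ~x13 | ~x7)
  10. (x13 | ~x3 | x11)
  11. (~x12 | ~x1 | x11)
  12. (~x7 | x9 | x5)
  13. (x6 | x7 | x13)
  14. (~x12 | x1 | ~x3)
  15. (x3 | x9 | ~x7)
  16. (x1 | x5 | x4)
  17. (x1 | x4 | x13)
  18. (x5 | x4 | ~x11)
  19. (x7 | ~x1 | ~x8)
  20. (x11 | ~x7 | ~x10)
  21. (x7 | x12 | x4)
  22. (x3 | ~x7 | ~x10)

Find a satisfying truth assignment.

x1 = False  x2 = True  x3 = False  x4 = True  x5 = True  x6 = True  x7 = False  x8 = True  x9 = False  x10 = True  x11 = False  x12 = True  x13 = True

Pure literal: x5 appears only positively; assign x5 = True.
Branch on x1: take x1 = False.
Branch on x2: take x2 = True.
Try x3 = False.
The remaining clauses are satisfied by x4 = True, x6 = True, x7 = False, x8 = True, x9 = False, x10 = True, x11 = False, x12 = True, x13 = True.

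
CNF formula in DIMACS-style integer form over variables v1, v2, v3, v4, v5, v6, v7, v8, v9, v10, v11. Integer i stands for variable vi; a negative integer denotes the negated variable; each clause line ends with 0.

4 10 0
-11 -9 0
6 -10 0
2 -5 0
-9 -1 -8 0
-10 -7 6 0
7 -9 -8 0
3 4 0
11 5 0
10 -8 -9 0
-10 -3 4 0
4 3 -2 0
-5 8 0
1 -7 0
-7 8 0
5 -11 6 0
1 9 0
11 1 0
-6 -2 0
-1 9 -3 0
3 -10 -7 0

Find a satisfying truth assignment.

v1 = True, v2 = False, v3 = False, v4 = True, v5 = False, v6 = True, v7 = True, v8 = True, v9 = False, v10 = False, v11 = True

Check each clause:
  1. (v4 || v10) — v4 is true.
  2. (!v11 || !v9) — !v9 is true.
  3. (!v10 || v6) — v6 is true.
  4. (v2 || !v5) — !v5 is true.
  5. (!v9 || !v8 || !v1) — !v9 is true.
  6. (!v10 || !v7 || v6) — v6 is true.
  7. (!v9 || !v8 || v7) — v7 is true.
  8. (v3 || v4) — v4 is true.
  9. (v11 || v5) — v11 is true.
  10. (!v9 || !v8 || v10) — !v9 is true.
  11. (v4 || !v10 || !v3) — v4 is true.
  12. (!v2 || v4 || v3) — v4 is true.
  13. (v8 || !v5) — v8 is true.
  14. (v1 || !v7) — v1 is true.
  15. (v8 || !v7) — v8 is true.
  16. (v6 || !v11 || v5) — v6 is true.
  17. (v1 || v9) — v1 is true.
  18. (v1 || v11) — v1 is true.
  19. (!v2 || !v6) — !v2 is true.
  20. (!v1 || v9 || !v3) — !v3 is true.
  21. (!v7 || !v10 || v3) — !v10 is true.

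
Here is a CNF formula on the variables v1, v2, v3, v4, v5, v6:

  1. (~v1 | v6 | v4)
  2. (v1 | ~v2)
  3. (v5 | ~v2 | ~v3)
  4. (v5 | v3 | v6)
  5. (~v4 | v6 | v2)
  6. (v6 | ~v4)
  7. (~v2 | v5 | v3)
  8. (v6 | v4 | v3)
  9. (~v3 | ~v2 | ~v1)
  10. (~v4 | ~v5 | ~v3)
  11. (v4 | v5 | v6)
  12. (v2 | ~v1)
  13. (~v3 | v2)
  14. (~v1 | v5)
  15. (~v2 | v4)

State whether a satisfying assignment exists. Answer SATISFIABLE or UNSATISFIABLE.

SATISFIABLE

Pure literal: v6 appears only positively; assign v6 = True.
Set v1 = False and propagate.
  then v2 is forced to False.
  then v3 is forced to False.
v4, v5 are now unconstrained; take v4 = False, v5 = False.
So v1=F  v2=F  v3=F  v4=F  v5=F  v6=T is a satisfying assignment.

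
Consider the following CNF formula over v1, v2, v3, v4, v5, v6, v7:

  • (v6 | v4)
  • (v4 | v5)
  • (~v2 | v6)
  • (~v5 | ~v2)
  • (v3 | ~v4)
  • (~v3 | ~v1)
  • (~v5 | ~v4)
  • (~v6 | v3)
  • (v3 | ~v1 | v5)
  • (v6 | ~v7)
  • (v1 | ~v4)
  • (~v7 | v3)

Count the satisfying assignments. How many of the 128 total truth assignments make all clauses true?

Satisfying assignments:
  v1=F v2=F v3=T v4=F v5=T v6=T v7=F
  v1=F v2=F v3=T v4=F v5=T v6=T v7=T
That's 2 in total.

2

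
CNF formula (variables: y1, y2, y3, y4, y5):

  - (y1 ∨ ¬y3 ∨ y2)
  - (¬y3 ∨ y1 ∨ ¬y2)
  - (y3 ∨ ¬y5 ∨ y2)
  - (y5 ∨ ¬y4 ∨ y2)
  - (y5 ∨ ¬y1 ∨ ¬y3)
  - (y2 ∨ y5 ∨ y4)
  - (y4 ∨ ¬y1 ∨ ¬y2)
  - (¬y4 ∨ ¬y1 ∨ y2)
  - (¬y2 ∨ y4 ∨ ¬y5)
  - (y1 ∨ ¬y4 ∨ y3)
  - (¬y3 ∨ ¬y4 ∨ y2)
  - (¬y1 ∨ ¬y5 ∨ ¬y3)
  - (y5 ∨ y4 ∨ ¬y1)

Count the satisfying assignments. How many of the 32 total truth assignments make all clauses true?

3

Satisfying assignments:
  y1=F y2=T y3=F y4=F y5=F
  y1=T y2=T y3=F y4=T y5=F
  y1=T y2=T y3=F y4=T y5=T
Count: 3.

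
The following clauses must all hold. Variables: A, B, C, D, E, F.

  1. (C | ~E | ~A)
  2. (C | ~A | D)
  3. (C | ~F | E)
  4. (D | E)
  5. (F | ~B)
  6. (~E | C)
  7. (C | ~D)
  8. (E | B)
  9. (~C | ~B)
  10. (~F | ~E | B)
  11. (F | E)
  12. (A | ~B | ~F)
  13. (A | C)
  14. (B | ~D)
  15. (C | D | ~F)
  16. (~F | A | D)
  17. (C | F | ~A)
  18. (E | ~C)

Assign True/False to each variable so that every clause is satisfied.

A=T, B=F, C=T, D=F, E=T, F=F

Set A = True and propagate.
Set B = False and propagate.
  then E is forced to True.
  then C is forced to True.
  then F is forced to False.
  then D is forced to False.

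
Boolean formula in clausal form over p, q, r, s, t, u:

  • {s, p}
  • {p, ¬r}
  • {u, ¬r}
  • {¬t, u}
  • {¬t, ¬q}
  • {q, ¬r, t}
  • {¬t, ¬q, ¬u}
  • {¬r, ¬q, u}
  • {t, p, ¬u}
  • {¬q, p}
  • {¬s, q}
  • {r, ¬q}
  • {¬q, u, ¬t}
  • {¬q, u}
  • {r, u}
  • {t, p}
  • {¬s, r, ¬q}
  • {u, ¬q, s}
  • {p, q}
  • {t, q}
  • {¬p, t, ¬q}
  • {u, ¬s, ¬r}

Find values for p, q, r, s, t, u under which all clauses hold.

p = T, q = F, r = F, s = F, t = T, u = T

Check each clause:
  1. {p, s} — p is true.
  2. {¬r, p} — p is true.
  3. {u, ¬r} — ¬r is true.
  4. {¬t, u} — u is true.
  5. {¬q, ¬t} — ¬q is true.
  6. {¬r, q, t} — t is true.
  7. {¬q, ¬u, ¬t} — ¬q is true.
  8. {¬r, u, ¬q} — ¬r is true.
  9. {t, p, ¬u} — p is true.
  10. {¬q, p} — p is true.
  11. {¬s, q} — ¬s is true.
  12. {¬q, r} — ¬q is true.
  13. {¬q, ¬t, u} — u is true.
  14. {¬q, u} — ¬q is true.
  15. {u, r} — u is true.
  16. {t, p} — p is true.
  17. {r, ¬s, ¬q} — ¬s is true.
  18. {u, ¬q, s} — u is true.
  19. {p, q} — p is true.
  20. {q, t} — t is true.
  21. {¬q, ¬p, t} — t is true.
  22. {u, ¬r, ¬s} — ¬s is true.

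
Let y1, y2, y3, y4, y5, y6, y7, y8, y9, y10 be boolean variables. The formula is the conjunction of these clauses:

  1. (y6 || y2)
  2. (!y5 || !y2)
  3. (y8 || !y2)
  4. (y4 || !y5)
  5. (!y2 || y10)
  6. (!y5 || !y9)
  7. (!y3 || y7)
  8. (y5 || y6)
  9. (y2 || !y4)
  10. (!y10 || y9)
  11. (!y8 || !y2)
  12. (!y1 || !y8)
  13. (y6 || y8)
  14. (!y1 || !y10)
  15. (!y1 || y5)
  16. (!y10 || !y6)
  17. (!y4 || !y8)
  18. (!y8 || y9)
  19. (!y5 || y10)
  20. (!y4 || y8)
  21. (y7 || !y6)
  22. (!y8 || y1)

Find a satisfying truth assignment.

y1 = F, y2 = F, y3 = F, y4 = F, y5 = F, y6 = T, y7 = T, y8 = F, y9 = T, y10 = F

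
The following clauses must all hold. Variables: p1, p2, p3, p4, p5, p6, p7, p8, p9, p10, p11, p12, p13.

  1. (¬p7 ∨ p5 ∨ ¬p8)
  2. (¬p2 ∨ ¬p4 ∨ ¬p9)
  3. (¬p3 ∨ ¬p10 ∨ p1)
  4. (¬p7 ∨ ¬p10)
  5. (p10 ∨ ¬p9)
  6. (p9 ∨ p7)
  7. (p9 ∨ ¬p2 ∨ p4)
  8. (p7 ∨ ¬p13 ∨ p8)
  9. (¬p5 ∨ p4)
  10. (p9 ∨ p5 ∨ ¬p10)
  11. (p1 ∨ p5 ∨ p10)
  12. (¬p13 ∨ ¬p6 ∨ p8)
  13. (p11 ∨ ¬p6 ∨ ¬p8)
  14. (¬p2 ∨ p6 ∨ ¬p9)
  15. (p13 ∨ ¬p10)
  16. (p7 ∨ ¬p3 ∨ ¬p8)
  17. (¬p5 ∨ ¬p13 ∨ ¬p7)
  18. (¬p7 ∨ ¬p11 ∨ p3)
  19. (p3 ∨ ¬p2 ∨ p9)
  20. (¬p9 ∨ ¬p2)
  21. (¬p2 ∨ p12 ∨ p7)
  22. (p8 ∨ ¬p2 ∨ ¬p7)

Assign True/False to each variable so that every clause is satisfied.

p1 = 0  p2 = 0  p3 = 0  p4 = 1  p5 = 1  p6 = 0  p7 = 1  p8 = 1  p9 = 0  p10 = 0  p11 = 0  p12 = 1  p13 = 0

Pure literal: p2 appears only negated; assign p2 = False.
Pure literal: p12 appears only positively; assign p12 = True.
Set p1 = False and propagate.
Set p3 = False and propagate.
For the remaining variables, p4 = True, p5 = True, p6 = False, p7 = True, p8 = True, p9 = False, p10 = False, p11 = False, p13 = False works.
Every clause has at least one true literal under this assignment.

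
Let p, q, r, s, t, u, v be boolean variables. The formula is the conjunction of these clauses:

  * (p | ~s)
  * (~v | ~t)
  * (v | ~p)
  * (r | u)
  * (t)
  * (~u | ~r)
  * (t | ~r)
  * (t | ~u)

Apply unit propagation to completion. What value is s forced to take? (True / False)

False

Unit clause (t) sets t = True.
(~v | ~t) with t = True leaves only ~v, so v = False.
In (~p | v), v is now false; ~p must hold, so p = False.
In (p | ~s), p is now false; ~s must hold, so s = False.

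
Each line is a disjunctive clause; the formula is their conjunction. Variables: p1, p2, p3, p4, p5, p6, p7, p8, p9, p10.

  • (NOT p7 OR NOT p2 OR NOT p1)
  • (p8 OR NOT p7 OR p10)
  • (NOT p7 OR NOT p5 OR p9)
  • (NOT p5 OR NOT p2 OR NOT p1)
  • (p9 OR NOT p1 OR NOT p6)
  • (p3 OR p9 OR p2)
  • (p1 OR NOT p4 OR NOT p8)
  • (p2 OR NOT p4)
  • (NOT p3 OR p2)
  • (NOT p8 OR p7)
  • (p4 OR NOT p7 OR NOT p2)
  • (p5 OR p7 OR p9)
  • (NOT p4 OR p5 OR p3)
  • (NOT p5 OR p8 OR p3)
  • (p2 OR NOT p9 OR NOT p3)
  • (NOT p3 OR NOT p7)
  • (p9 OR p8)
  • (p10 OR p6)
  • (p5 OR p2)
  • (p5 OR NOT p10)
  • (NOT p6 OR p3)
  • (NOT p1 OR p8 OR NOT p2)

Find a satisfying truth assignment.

p1=F  p2=T  p3=T  p4=F  p5=T  p6=T  p7=F  p8=F  p9=T  p10=F

Check each clause:
  1. (NOT p1 OR NOT p2 OR NOT p7) — NOT p7 is true.
  2. (NOT p7 OR p10 OR p8) — NOT p7 is true.
  3. (p9 OR NOT p7 OR NOT p5) — p9 is true.
  4. (NOT p2 OR NOT p5 OR NOT p1) — NOT p1 is true.
  5. (NOT p6 OR p9 OR NOT p1) — p9 is true.
  6. (p9 OR p3 OR p2) — p9 is true.
  7. (NOT p4 OR p1 OR NOT p8) — NOT p8 is true.
  8. (NOT p4 OR p2) — p2 is true.
  9. (NOT p3 OR p2) — p2 is true.
  10. (p7 OR NOT p8) — NOT p8 is true.
  11. (NOT p7 OR NOT p2 OR p4) — NOT p7 is true.
  12. (p9 OR p5 OR p7) — p9 is true.
  13. (p3 OR p5 OR NOT p4) — p3 is true.
  14. (p8 OR p3 OR NOT p5) — p3 is true.
  15. (NOT p9 OR p2 OR NOT p3) — p2 is true.
  16. (NOT p3 OR NOT p7) — NOT p7 is true.
  17. (p8 OR p9) — p9 is true.
  18. (p10 OR p6) — p6 is true.
  19. (p2 OR p5) — p2 is true.
  20. (NOT p10 OR p5) — p5 is true.
  21. (p3 OR NOT p6) — p3 is true.
  22. (NOT p2 OR NOT p1 OR p8) — NOT p1 is true.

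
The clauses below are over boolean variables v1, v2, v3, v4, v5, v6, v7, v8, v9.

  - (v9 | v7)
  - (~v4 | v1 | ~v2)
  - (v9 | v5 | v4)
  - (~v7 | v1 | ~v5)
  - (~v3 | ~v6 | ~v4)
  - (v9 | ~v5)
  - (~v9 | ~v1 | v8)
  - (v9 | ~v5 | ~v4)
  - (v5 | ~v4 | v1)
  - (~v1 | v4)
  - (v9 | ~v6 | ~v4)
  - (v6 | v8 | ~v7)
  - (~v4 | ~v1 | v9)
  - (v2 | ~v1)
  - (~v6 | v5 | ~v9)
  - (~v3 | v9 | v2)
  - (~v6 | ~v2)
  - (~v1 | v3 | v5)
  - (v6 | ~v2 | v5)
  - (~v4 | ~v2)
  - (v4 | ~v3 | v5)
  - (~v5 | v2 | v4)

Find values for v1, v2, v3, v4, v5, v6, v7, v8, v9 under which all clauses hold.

v1 = F  v2 = F  v3 = F  v4 = T  v5 = T  v6 = F  v7 = F  v8 = F  v9 = T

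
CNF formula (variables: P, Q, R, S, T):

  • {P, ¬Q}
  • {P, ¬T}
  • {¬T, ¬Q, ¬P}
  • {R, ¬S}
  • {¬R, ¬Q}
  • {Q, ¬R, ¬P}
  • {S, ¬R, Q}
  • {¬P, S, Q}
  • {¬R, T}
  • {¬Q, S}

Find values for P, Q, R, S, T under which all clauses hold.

Branch on P: take P = False.
  then Q is forced to False.
  then T is forced to False.
  then R is forced to False.
  then S is forced to False.

P=False, Q=False, R=False, S=False, T=False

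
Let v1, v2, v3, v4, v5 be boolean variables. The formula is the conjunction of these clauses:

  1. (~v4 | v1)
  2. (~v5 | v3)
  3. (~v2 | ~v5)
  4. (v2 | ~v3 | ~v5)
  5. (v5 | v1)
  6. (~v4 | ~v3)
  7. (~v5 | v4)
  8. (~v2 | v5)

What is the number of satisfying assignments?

The models are:
  v1=1 v2=0 v3=0 v4=0 v5=0
  v1=1 v2=0 v3=0 v4=1 v5=0
  v1=1 v2=0 v3=1 v4=0 v5=0
That's 3 in total.

3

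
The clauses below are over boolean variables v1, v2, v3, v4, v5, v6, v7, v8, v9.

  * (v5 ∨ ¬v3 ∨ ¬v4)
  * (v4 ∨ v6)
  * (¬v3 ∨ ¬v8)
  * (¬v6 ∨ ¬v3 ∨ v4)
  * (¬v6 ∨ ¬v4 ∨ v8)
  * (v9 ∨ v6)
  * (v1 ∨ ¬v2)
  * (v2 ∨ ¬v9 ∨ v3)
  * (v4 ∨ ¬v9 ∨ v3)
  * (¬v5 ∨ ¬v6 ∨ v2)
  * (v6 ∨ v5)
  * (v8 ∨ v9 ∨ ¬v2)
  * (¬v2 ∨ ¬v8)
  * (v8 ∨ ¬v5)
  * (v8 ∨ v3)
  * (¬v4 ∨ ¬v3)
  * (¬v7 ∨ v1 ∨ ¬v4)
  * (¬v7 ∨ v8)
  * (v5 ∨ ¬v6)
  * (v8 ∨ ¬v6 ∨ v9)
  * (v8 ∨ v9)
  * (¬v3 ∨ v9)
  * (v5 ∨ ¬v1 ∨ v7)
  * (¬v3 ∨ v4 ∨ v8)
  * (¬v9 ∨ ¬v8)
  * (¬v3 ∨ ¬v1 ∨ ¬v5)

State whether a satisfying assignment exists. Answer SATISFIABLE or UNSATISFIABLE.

v8 = True:
  propagation gives v3=False, v2=False, v9=False, v6=True; an empty clause results — contradiction.
v8 = False:
  propagation gives v5=False, v6=True; an empty clause results — contradiction.
Every branch closes, so no satisfying assignment exists.

UNSATISFIABLE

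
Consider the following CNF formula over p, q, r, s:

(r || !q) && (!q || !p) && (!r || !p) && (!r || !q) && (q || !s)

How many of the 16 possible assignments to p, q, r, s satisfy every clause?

Satisfying assignments:
  p=0 q=0 r=0 s=0
  p=0 q=0 r=1 s=0
  p=1 q=0 r=0 s=0
That's 3 in total.

3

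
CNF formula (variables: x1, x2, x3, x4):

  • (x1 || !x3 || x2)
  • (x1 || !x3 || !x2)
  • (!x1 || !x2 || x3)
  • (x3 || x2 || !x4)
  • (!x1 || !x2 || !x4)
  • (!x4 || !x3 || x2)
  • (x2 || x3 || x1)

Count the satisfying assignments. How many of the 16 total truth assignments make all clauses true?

Satisfying assignments:
  x1=0 x2=1 x3=0 x4=0
  x1=0 x2=1 x3=0 x4=1
  x1=1 x2=0 x3=0 x4=0
  x1=1 x2=0 x3=1 x4=0
  x1=1 x2=1 x3=1 x4=0
That's 5 in total.

5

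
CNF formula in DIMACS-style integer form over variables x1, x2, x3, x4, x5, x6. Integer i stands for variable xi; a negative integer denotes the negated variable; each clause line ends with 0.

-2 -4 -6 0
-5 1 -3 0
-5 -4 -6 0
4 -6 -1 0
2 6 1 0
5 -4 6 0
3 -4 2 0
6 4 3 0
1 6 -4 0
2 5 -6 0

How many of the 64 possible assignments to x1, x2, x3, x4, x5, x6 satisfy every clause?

12

Split on x6, then x4.
  x6=T, x4=T: a clause becomes empty — 0.
  x6=T, x4=F: remaining (x1,x2,x3,x5) ∈ {(F,F,F,T); (F,T,F,F); (F,T,F,T); (F,T,T,F)} — 4.
  x6=F, x4=T: remaining (x1,x2,x3,x5) ∈ {(T,F,T,T); (T,T,F,T); (T,T,T,T)} — 3.
  x6=F, x4=F: 5 of the 16 assignments to (x1,x2,x3,x5) work.
Total: 0 + 4 + 3 + 5 = 12.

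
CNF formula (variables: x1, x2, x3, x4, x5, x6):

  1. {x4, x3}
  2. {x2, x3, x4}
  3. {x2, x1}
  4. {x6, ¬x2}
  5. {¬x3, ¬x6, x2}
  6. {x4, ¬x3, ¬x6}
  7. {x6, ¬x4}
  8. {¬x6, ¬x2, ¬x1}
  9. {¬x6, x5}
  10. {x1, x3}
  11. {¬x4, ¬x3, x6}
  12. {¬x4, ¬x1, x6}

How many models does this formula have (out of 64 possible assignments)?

Satisfying assignments:
  x1=0 x2=1 x3=1 x4=1 x5=1 x6=1
  x1=1 x2=0 x3=0 x4=1 x5=1 x6=1
  x1=1 x2=0 x3=1 x4=0 x5=0 x6=0
  x1=1 x2=0 x3=1 x4=0 x5=1 x6=0
That's 4 in total.

4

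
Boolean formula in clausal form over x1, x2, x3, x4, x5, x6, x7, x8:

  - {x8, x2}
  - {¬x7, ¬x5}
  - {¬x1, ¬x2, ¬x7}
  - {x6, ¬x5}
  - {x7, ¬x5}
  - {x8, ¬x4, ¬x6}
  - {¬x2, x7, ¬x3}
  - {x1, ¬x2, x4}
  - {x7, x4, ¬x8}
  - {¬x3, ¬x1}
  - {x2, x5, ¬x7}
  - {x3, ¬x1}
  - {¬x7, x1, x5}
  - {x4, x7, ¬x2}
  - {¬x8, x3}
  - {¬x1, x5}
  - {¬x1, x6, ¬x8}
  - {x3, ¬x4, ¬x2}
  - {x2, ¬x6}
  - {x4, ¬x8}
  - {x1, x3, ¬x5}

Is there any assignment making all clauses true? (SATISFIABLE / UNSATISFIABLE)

SATISFIABLE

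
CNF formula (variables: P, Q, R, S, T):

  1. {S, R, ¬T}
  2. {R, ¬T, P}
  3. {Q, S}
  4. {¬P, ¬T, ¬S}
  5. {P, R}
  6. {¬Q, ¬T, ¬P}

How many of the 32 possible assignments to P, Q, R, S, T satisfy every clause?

12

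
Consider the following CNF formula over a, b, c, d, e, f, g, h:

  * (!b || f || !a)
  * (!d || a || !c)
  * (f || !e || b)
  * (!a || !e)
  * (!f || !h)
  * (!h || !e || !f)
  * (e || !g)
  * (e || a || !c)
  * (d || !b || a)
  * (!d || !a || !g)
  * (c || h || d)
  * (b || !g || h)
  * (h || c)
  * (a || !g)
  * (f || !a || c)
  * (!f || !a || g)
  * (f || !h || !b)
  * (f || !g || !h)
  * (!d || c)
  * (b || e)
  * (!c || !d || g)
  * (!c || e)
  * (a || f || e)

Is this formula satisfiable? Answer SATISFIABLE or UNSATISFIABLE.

Try a = False.
  then g is forced to False.
The remaining clauses are satisfied by b = False, c = True, d = False, e = True, f = True, h = False.
So a=False, b=False, c=True, d=False, e=True, f=True, g=False, h=False is a satisfying assignment.

SATISFIABLE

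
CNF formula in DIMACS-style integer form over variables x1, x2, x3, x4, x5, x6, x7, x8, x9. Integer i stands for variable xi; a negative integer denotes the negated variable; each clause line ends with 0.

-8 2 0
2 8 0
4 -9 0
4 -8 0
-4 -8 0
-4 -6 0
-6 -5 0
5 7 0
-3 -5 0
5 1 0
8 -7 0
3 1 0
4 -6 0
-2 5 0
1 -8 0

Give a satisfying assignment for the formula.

x1=True  x2=True  x3=False  x4=True  x5=True  x6=False  x7=False  x8=False  x9=True

x1 occurs only positively in the remaining clauses — set x1 = True.
Pure literal: x6 appears only negated; assign x6 = False.
Try x2 = True.
  then x5 is forced to True.
  then x3 is forced to False.
Branch on x4: take x4 = True.
  then x8 is forced to False.
  then x7 is forced to False.
x9 is now unconstrained; take x9 = True.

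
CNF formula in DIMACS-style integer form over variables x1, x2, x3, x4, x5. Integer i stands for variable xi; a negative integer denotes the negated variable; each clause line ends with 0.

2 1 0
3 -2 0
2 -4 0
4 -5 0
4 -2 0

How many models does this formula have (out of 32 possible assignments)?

6

Satisfying assignments:
  x1=F x2=T x3=T x4=T x5=F
  x1=F x2=T x3=T x4=T x5=T
  x1=T x2=F x3=F x4=F x5=F
  x1=T x2=F x3=T x4=F x5=F
  x1=T x2=T x3=T x4=T x5=F
  x1=T x2=T x3=T x4=T x5=T
Count: 6.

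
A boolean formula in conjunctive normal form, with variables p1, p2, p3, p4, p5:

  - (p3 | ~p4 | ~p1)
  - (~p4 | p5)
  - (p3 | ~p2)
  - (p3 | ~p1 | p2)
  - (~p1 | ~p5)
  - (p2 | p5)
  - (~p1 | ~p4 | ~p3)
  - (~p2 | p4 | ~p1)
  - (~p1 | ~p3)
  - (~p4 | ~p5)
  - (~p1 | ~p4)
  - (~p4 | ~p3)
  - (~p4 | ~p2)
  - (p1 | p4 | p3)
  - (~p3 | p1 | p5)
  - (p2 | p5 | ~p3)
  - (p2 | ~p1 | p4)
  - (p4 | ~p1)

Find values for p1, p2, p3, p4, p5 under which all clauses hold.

p1=False  p2=True  p3=True  p4=False  p5=True

Check each clause:
  1. (~p1 | p3 | ~p4) — p3 is true.
  2. (~p4 | p5) — ~p4 is true.
  3. (p3 | ~p2) — p3 is true.
  4. (p2 | ~p1 | p3) — p2 is true.
  5. (~p5 | ~p1) — ~p1 is true.
  6. (p2 | p5) — p2 is true.
  7. (~p4 | ~p1 | ~p3) — ~p4 is true.
  8. (~p2 | ~p1 | p4) — ~p1 is true.
  9. (~p1 | ~p3) — ~p1 is true.
  10. (~p4 | ~p5) — ~p4 is true.
  11. (~p4 | ~p1) — ~p4 is true.
  12. (~p3 | ~p4) — ~p4 is true.
  13. (~p4 | ~p2) — ~p4 is true.
  14. (p1 | p4 | p3) — p3 is true.
  15. (~p3 | p5 | p1) — p5 is true.
  16. (~p3 | p5 | p2) — p2 is true.
  17. (p4 | ~p1 | p2) — p2 is true.
  18. (~p1 | p4) — ~p1 is true.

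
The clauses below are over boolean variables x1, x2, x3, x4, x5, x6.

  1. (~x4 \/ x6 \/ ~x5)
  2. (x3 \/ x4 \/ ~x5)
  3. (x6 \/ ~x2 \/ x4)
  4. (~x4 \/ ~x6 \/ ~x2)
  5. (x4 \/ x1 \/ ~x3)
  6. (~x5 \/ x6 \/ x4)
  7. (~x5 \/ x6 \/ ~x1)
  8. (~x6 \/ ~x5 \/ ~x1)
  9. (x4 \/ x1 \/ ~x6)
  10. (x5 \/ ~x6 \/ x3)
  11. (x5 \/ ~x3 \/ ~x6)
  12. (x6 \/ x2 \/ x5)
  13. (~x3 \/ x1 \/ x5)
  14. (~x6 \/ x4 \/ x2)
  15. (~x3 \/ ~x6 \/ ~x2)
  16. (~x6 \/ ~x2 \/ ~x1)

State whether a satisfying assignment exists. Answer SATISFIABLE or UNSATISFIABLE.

SATISFIABLE

Set x1 = False and propagate.
For the remaining variables, x2 = False, x3 = False, x4 = True, x5 = True, x6 = True works.
So x1=F, x2=F, x3=F, x4=T, x5=T, x6=T is a satisfying assignment.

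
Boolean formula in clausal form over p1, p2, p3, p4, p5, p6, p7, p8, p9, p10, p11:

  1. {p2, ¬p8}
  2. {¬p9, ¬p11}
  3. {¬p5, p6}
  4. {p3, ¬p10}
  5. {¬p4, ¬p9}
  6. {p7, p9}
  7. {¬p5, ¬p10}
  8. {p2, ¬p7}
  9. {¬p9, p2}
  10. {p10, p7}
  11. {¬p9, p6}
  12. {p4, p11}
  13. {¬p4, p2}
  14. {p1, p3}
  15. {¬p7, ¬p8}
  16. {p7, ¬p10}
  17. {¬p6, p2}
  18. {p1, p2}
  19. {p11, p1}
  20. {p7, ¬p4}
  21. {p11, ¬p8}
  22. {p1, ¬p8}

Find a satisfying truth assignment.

p1=True  p2=True  p3=True  p4=True  p5=False  p6=True  p7=True  p8=False  p9=False  p10=False  p11=False

Check each clause:
  1. {p2, ¬p8} — ¬p8 is true.
  2. {¬p11, ¬p9} — ¬p11 is true.
  3. {¬p5, p6} — ¬p5 is true.
  4. {¬p10, p3} — p3 is true.
  5. {¬p4, ¬p9} — ¬p9 is true.
  6. {p7, p9} — p7 is true.
  7. {¬p10, ¬p5} — ¬p5 is true.
  8. {¬p7, p2} — p2 is true.
  9. {¬p9, p2} — p2 is true.
  10. {p10, p7} — p7 is true.
  11. {¬p9, p6} — p6 is true.
  12. {p4, p11} — p4 is true.
  13. {p2, ¬p4} — p2 is true.
  14. {p1, p3} — p1 is true.
  15. {¬p8, ¬p7} — ¬p8 is true.
  16. {¬p10, p7} — ¬p10 is true.
  17. {p2, ¬p6} — p2 is true.
  18. {p2, p1} — p1 is true.
  19. {p1, p11} — p1 is true.
  20. {p7, ¬p4} — p7 is true.
  21. {p11, ¬p8} — ¬p8 is true.
  22. {¬p8, p1} — ¬p8 is true.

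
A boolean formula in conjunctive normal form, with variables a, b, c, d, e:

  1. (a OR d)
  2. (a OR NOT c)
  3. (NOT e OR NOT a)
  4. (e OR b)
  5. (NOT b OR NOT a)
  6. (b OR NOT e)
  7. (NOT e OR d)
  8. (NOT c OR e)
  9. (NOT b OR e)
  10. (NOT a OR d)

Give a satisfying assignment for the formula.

Pure literal: c appears only negated; assign c = False.
d occurs only positively in the remaining clauses — set d = True.
Try a = False.
For the remaining variables, b = True, e = True works.
Check each clause:
  1. (d OR a) — d is true.
  2. (NOT c OR a) — NOT c is true.
  3. (NOT e OR NOT a) — NOT a is true.
  4. (b OR e) — b is true.
  5. (NOT b OR NOT a) — NOT a is true.
  6. (b OR NOT e) — b is true.
  7. (NOT e OR d) — d is true.
  8. (e OR NOT c) — NOT c is true.
  9. (NOT b OR e) — e is true.
  10. (NOT a OR d) — d is true.

a=0, b=1, c=0, d=1, e=1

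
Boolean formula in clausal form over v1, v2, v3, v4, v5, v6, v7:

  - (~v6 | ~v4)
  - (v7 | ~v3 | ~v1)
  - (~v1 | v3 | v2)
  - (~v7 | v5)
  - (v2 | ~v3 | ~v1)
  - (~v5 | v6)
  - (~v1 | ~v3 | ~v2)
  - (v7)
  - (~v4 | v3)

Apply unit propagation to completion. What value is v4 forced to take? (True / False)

False

(v7) stands alone — v7 = True.
In (v5 | ~v7), ~v7 is now false; v5 must hold, so v5 = True.
(v6 | ~v5): since v5 = True, the clause reduces to (v6). v6 = True.
From (~v6 | ~v4) and v6 = True: v4 = False.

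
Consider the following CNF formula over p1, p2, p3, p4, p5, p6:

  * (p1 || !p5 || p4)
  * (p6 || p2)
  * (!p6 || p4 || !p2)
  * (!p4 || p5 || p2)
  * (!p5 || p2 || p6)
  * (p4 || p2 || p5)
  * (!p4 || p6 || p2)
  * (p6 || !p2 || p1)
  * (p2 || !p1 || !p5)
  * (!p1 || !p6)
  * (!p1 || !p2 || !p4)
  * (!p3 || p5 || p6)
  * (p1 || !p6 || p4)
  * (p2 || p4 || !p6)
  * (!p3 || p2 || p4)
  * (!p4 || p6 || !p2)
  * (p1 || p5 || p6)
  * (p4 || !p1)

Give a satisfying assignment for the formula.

Pure literal: p3 appears only negated; assign p3 = False.
Try p1 = False.
Set p2 = False and propagate.
  then p6 is forced to True.
  then p4 is forced to True.
  then p5 is forced to True.
Check each clause:
  1. (!p5 || p4 || p1) — p4 is true.
  2. (p2 || p6) — p6 is true.
  3. (!p2 || !p6 || p4) — p4 is true.
  4. (p5 || p2 || !p4) — p5 is true.
  5. (p2 || !p5 || p6) — p6 is true.
  6. (p2 || p5 || p4) — p4 is true.
  7. (!p4 || p2 || p6) — p6 is true.
  8. (p1 || !p2 || p6) — p6 is true.
  9. (!p1 || !p5 || p2) — !p1 is true.
  10. (!p6 || !p1) — !p1 is true.
  11. (!p4 || !p2 || !p1) — !p2 is true.
  12. (!p3 || p6 || p5) — p5 is true.
  13. (p1 || !p6 || p4) — p4 is true.
  14. (p4 || !p6 || p2) — p4 is true.
  15. (!p3 || p4 || p2) — p4 is true.
  16. (!p2 || p6 || !p4) — !p2 is true.
  17. (p6 || p5 || p1) — p5 is true.
  18. (!p1 || p4) — p4 is true.

p1=False  p2=False  p3=False  p4=True  p5=True  p6=True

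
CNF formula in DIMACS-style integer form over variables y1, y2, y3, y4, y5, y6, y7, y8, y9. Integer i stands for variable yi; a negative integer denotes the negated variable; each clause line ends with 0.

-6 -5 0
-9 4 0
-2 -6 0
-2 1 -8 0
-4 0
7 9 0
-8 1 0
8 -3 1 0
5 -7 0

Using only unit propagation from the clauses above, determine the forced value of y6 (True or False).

False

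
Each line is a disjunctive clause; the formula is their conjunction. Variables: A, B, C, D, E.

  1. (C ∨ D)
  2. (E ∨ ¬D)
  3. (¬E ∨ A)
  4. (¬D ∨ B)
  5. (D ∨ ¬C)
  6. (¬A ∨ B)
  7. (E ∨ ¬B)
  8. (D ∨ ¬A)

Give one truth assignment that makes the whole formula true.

Branch on A: take A = True.
  then B is forced to True.
  then E is forced to True.
  then D is forced to True.
C is now unconstrained; take C = True.

A = T, B = T, C = T, D = T, E = T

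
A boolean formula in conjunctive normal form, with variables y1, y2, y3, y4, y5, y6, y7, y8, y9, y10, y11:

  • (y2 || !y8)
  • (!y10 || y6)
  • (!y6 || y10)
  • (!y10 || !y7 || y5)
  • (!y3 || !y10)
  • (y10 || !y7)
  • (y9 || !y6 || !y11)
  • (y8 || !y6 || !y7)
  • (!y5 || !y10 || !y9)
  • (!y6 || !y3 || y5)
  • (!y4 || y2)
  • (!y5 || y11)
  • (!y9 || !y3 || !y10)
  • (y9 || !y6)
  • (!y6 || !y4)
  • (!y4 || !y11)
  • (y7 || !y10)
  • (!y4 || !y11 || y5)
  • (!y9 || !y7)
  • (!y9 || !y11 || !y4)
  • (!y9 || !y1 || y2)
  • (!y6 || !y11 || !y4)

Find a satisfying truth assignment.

y1=T, y2=T, y3=T, y4=F, y5=F, y6=F, y7=F, y8=T, y9=T, y10=F, y11=F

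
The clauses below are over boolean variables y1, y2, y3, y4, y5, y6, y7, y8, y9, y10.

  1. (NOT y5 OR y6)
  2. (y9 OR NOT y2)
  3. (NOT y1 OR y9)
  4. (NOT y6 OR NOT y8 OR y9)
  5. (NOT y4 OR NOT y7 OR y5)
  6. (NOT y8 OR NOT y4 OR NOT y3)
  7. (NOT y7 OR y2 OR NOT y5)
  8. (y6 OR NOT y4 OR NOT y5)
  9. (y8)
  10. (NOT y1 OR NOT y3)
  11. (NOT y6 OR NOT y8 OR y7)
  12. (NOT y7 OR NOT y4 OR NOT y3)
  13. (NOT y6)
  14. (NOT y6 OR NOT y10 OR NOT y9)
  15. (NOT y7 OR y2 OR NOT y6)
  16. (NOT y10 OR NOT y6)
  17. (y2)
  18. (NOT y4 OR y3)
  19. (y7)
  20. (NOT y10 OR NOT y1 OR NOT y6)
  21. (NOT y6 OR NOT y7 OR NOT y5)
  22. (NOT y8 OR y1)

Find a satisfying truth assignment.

y1 = True, y2 = True, y3 = False, y4 = False, y5 = False, y6 = False, y7 = True, y8 = True, y9 = True, y10 = True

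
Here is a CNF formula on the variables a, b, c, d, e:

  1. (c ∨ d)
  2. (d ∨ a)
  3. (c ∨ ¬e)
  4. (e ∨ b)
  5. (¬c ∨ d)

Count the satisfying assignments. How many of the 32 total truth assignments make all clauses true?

Case analysis on c and d:
  c=1, d=1: a free; 3 ways for (b,e) × 2^1 = 6.
  c=1, d=0: a clause becomes empty — 0.
  c=0, d=1: remaining (a,b,e) ∈ {(0,1,0); (1,1,0)} — 2.
  c=0, d=0: a clause becomes empty — 0.
Total: 6 + 0 + 2 + 0 = 8.

8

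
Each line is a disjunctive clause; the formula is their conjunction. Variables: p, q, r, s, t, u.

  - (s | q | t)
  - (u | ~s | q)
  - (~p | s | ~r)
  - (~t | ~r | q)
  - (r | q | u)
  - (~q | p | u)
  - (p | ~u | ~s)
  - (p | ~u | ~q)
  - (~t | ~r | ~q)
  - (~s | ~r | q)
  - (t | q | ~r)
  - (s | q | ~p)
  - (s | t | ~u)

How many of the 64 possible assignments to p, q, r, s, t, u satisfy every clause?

12

Split on q, then s.
  q=1, s=1: u free; 3 ways for (p,r,t) × 2^1 = 6.
  q=1, s=0: remaining (p,r,t,u) ∈ {(1,0,0,0); (1,0,1,0); (1,0,1,1)} — 3.
  q=0, s=1: remaining (p,r,t,u) ∈ {(1,0,0,1); (1,0,1,1)} — 2.
  q=0, s=0: remaining (p,r,t,u) ∈ {(0,0,1,1)} — 1.
Total: 6 + 3 + 2 + 1 = 12.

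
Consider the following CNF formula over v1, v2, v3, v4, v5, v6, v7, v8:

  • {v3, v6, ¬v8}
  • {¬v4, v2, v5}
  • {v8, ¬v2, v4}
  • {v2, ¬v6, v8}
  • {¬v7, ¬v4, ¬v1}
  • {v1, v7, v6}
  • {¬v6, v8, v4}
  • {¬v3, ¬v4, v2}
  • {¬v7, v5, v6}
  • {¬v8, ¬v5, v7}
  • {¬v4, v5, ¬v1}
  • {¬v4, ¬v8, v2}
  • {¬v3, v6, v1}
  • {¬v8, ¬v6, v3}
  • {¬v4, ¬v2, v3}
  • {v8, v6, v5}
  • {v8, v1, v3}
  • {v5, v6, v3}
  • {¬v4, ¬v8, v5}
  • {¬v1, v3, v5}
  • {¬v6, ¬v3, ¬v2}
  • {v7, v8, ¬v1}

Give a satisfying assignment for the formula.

Set v1 = True and propagate.
For the remaining variables, v2 = False, v3 = True, v4 = False, v5 = False, v6 = False, v7 = False, v8 = True works.

v1=True, v2=False, v3=True, v4=False, v5=False, v6=False, v7=False, v8=True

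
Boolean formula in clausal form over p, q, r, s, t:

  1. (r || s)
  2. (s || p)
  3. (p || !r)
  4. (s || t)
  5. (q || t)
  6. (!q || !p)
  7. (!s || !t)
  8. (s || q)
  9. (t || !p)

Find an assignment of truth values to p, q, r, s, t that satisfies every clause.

Set p = False and propagate.
  then s is forced to True.
  then r is forced to False.
  then t is forced to False.
  then q is forced to True.
Every clause has at least one true literal under this assignment.

p=False, q=True, r=False, s=True, t=False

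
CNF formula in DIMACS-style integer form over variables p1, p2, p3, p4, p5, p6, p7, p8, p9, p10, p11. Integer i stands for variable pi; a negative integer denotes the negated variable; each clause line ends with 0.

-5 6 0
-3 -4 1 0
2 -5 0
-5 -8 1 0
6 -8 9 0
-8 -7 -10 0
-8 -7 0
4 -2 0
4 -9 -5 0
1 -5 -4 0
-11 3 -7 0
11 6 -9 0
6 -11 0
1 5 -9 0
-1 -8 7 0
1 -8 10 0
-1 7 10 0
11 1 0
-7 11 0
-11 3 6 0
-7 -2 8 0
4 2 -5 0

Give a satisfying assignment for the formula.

p1=T, p2=F, p3=F, p4=F, p5=F, p6=T, p7=F, p8=F, p9=F, p10=T, p11=T

Pure literal: p6 appears only positively; assign p6 = True.
Try p1 = True.
Set p2 = False and propagate.
  then p5 is forced to False.
The remaining clauses are satisfied by p3 = False, p4 = False, p7 = False, p8 = False, p9 = False, p10 = True, p11 = True.
Every clause has at least one true literal under this assignment.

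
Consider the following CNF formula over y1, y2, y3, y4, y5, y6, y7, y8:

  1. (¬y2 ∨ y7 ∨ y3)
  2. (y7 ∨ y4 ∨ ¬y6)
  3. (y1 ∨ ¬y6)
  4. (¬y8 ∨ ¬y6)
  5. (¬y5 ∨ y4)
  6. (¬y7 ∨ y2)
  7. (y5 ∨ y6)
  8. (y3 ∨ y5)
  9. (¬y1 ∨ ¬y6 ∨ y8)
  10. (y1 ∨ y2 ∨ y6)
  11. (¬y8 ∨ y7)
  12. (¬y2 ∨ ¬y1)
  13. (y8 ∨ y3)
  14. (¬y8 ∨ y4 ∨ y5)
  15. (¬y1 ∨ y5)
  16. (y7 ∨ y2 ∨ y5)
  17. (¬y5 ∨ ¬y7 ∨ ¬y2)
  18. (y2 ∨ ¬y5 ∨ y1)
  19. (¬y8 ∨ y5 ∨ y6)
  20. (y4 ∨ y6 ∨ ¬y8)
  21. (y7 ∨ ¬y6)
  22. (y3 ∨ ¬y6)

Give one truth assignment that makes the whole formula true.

Pure literal: y3 appears only positively; assign y3 = True.
y4 occurs only positively in the remaining clauses — set y4 = True.
Branch on y1: take y1 = True.
  then y2 is forced to False.
  then y7 is forced to False.
  then y8 is forced to False.
  then y6 is forced to False.
  then y5 is forced to True.
Check each clause:
  1. (¬y2 ∨ y3 ∨ y7) — y3 is true.
  2. (y7 ∨ y4 ∨ ¬y6) — ¬y6 is true.
  3. (¬y6 ∨ y1) — y1 is true.
  4. (¬y6 ∨ ¬y8) — ¬y8 is true.
  5. (¬y5 ∨ y4) — y4 is true.
  6. (¬y7 ∨ y2) — ¬y7 is true.
  7. (y5 ∨ y6) — y5 is true.
  8. (y5 ∨ y3) — y3 is true.
  9. (y8 ∨ ¬y6 ∨ ¬y1) — ¬y6 is true.
  10. (y1 ∨ y6 ∨ y2) — y1 is true.
  11. (¬y8 ∨ y7) — ¬y8 is true.
  12. (¬y1 ∨ ¬y2) — ¬y2 is true.
  13. (y8 ∨ y3) — y3 is true.
  14. (y5 ∨ ¬y8 ∨ y4) — ¬y8 is true.
  15. (¬y1 ∨ y5) — y5 is true.
  16. (y5 ∨ y7 ∨ y2) — y5 is true.
  17. (¬y2 ∨ ¬y5 ∨ ¬y7) — ¬y7 is true.
  18. (¬y5 ∨ y1 ∨ y2) — y1 is true.
  19. (y5 ∨ ¬y8 ∨ y6) — ¬y8 is true.
  20. (¬y8 ∨ y6 ∨ y4) — ¬y8 is true.
  21. (¬y6 ∨ y7) — ¬y6 is true.
  22. (y3 ∨ ¬y6) — ¬y6 is true.

y1 = T, y2 = F, y3 = T, y4 = T, y5 = T, y6 = F, y7 = F, y8 = F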